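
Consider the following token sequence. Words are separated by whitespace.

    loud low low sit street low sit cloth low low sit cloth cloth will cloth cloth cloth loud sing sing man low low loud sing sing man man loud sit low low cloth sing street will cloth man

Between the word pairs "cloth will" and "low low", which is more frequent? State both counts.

"low low" (4 vs 1)

"cloth will": 1 occurrence
"low low": 4 occurrences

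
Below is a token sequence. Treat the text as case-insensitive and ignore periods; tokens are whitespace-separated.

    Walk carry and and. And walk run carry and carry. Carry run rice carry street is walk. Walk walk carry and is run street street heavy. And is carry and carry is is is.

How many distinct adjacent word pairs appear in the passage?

24

34 tokens → 33 bigram windows in total.
Repeated bigrams (each contributes count−1 duplicates):
  carry and: 4
  and and: 2
  and carry: 2
  and is: 2
  is is: 2
  walk carry: 2
  walk walk: 2
9 duplicate windows → 33 − 9 = 24 distinct.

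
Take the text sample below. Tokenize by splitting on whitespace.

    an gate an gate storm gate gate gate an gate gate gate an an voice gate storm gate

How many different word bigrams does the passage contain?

8

18 tokens → 17 bigram windows in total.
Repeated bigrams (each contributes count−1 duplicates):
  gate gate: 4
  an gate: 3
  gate an: 3
  gate storm: 2
  storm gate: 2
9 duplicate windows → 17 − 9 = 8 distinct.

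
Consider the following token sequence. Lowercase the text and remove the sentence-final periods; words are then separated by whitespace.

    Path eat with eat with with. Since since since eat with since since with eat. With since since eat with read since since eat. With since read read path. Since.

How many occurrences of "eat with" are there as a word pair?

6

Scanning the 29 overlapping bigram windows for "eat with":
  position 2–3: eat with
  position 4–5: eat with
  position 10–11: eat with
  position 15–16: eat with
  position 19–20: eat with
  position 24–25: eat with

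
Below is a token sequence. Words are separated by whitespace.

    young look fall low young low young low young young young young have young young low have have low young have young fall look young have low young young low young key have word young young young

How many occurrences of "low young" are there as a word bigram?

6

Scanning the 36 overlapping bigram windows for "low young":
  position 4–5: low young
  position 6–7: low young
  position 8–9: low young
  position 19–20: low young
  position 27–28: low young
  position 30–31: low young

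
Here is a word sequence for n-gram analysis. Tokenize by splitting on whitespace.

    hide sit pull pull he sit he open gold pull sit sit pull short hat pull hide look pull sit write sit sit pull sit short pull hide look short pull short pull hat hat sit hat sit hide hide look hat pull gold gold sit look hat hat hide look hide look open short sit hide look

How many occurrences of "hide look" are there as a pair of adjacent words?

Scanning the 57 overlapping bigram windows for "hide look":
  position 17–18: hide look
  position 28–29: hide look
  position 40–41: hide look
  position 50–51: hide look
  position 52–53: hide look
  position 57–58: hide look

6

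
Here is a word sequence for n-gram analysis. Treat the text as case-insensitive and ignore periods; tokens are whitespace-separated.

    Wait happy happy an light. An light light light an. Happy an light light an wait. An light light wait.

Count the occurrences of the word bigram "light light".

4

Scanning the 19 overlapping bigram windows for "light light":
  position 7–8: light light
  position 8–9: light light
  position 13–14: light light
  position 18–19: light light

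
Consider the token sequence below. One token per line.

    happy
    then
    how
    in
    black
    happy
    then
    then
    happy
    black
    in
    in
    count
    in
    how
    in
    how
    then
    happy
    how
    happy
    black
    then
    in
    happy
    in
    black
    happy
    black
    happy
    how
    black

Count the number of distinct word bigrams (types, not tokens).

32 tokens → 31 bigram windows in total.
Repeated bigrams (each contributes count−1 duplicates):
  black happy: 3
  happy black: 3
  happy how: 2
  happy then: 2
  how in: 2
  in black: 2
  in how: 2
  then happy: 2
10 duplicate windows → 31 − 10 = 21 distinct.

21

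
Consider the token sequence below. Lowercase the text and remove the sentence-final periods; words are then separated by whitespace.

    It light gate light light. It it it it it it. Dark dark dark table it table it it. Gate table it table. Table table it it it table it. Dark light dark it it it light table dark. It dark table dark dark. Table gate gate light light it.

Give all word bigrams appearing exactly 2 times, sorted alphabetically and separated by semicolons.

Bigram counts meeting the condition (exactly 2 times):
  dark it: 2
  gate light: 2
  it light: 2
  light it: 2
  light light: 2
  table dark: 2
  table table: 2

dark it; gate light; it light; light it; light light; table dark; table table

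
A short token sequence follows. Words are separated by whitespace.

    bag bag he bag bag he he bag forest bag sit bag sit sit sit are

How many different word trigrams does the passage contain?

13

16 tokens → 14 trigram windows in total.
Repeated trigrams (each contributes count−1 duplicates):
  bag bag he: 2
1 duplicate windows → 14 − 1 = 13 distinct.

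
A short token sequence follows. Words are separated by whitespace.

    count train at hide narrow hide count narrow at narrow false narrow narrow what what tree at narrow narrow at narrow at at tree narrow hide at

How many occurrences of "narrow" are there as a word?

9

Scanning the 27 tokens for "narrow":
  position 5: narrow
  position 8: narrow
  position 10: narrow
  position 12: narrow
  position 13: narrow
  position 18: narrow
  position 19: narrow
  position 21: narrow
  position 25: narrow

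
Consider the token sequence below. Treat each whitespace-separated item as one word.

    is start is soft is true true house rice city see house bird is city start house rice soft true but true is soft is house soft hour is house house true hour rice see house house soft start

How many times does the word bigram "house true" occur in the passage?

Scanning the 38 overlapping bigram windows for "house true":
  position 31–32: house true

1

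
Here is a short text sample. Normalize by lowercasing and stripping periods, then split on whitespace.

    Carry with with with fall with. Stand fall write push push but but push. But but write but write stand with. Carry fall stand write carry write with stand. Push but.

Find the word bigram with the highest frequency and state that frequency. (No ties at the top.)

"push but", 3 times

Bigram frequencies (highest first):
  push but: 3
  with with: 2
  with stand: 2
  but but: 2
  but write: 2
  carry with: 1
  … (18 more, each ≤ 1)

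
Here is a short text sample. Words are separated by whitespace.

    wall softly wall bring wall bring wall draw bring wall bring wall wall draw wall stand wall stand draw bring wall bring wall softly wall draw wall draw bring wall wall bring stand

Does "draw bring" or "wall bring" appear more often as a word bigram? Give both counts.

"wall bring" (5 vs 3)

"draw bring": 3 occurrences
"wall bring": 5 occurrences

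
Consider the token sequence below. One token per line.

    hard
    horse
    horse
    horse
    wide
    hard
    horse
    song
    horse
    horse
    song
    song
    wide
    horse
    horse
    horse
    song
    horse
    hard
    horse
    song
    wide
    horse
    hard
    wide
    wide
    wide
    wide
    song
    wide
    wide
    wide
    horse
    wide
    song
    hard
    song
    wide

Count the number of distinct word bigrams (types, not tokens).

38 tokens → 37 bigram windows in total.
Repeated bigrams (each contributes count−1 duplicates):
  horse horse: 5
  wide wide: 5
  horse song: 4
  song wide: 4
  hard horse: 3
  wide horse: 3
  horse hard: 2
  horse wide: 2
  … (2 more repeated)
22 duplicate windows → 37 − 22 = 15 distinct.

15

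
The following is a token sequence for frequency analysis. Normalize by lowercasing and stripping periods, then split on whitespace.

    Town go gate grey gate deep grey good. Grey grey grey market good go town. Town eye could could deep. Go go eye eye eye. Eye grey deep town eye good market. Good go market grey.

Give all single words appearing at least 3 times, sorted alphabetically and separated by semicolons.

Unigram counts meeting the condition (at least 3 times):
  deep: 3
  eye: 6
  go: 5
  good: 4
  grey: 7
  market: 3
  town: 4

deep; eye; go; good; grey; market; town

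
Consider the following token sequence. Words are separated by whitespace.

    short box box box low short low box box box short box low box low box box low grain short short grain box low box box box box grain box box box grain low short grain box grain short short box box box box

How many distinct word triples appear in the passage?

27

44 tokens → 42 trigram windows in total.
Repeated trigrams (each contributes count−1 duplicates):
  box box box: 7
  box low box: 3
  low box box: 3
  box box grain: 2
  box box low: 2
  grain short short: 2
  short box box: 2
  short grain box: 2
15 duplicate windows → 42 − 15 = 27 distinct.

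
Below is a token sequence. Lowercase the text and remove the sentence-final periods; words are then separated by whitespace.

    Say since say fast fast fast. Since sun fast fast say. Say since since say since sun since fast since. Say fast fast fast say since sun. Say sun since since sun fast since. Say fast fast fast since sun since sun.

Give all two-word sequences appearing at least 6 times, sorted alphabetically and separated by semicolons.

fast fast; since sun

Bigram counts meeting the condition (at least 6 times):
  fast fast: 7
  since sun: 6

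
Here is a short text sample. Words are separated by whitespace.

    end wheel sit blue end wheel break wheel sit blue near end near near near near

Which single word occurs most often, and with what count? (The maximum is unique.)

"near", 5 times

Unigram frequencies (highest first):
  near: 5
  end: 3
  wheel: 3
  sit: 2
  blue: 2
  break: 1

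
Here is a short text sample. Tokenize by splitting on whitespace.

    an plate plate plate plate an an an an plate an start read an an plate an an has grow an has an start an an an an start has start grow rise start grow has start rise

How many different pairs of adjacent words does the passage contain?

38 tokens → 37 bigram windows in total.
Repeated bigrams (each contributes count−1 duplicates):
  an an: 8
  an plate: 3
  an start: 3
  plate an: 3
  plate plate: 3
  an has: 2
  has start: 2
  start grow: 2
18 duplicate windows → 37 − 18 = 19 distinct.

19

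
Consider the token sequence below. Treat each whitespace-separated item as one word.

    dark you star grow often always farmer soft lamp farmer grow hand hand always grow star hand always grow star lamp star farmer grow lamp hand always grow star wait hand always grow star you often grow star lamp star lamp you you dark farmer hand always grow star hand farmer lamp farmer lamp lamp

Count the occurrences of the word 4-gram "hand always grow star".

5

Scanning the 52 overlapping 4-gram windows for "hand always grow star":
  position 13–16: hand always grow star
  position 17–20: hand always grow star
  position 26–29: hand always grow star
  position 31–34: hand always grow star
  position 46–49: hand always grow star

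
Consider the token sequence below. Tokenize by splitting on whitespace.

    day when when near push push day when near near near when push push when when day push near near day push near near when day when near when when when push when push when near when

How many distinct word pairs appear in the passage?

37 tokens → 36 bigram windows in total.
Repeated bigrams (each contributes count−1 duplicates):
  near near: 4
  near when: 4
  when near: 4
  when when: 4
  day when: 3
  push when: 3
  when push: 3
  day push: 2
  … (3 more repeated)
22 duplicate windows → 36 − 22 = 14 distinct.

14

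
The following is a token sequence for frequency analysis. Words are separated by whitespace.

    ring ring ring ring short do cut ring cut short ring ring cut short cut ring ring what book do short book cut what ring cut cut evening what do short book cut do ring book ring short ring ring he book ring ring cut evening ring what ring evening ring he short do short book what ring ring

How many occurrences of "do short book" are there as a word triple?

Scanning the 57 overlapping trigram windows for "do short book":
  position 20–22: do short book
  position 30–32: do short book
  position 54–56: do short book

3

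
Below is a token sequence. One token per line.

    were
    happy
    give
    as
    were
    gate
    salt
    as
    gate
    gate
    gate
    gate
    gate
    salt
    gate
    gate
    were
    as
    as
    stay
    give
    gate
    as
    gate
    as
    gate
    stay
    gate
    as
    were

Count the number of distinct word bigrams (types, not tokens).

19

30 tokens → 29 bigram windows in total.
Repeated bigrams (each contributes count−1 duplicates):
  gate gate: 5
  as gate: 3
  gate as: 3
  as were: 2
  gate salt: 2
10 duplicate windows → 29 − 10 = 19 distinct.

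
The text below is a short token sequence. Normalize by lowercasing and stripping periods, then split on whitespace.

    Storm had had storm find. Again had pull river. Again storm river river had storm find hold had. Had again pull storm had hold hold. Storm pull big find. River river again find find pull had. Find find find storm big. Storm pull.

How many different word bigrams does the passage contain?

33

43 tokens → 42 bigram windows in total.
Repeated bigrams (each contributes count−1 duplicates):
  find find: 3
  had had: 2
  had storm: 2
  river again: 2
  river river: 2
  storm find: 2
  storm had: 2
  storm pull: 2
9 duplicate windows → 42 − 9 = 33 distinct.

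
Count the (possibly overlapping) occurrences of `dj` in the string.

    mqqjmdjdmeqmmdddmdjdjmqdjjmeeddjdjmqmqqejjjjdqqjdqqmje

6

Sliding a length-2 window over the 54 characters (53 positions):
  position 6–7: dj
  position 18–19: dj
  position 20–21: dj
  position 24–25: dj
  position 31–32: dj
  position 33–34: dj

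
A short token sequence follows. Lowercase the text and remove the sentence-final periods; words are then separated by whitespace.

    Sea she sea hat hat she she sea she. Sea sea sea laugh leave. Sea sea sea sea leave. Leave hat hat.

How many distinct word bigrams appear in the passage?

22 tokens → 21 bigram windows in total.
Repeated bigrams (each contributes count−1 duplicates):
  sea sea: 5
  she sea: 3
  hat hat: 2
  sea she: 2
8 duplicate windows → 21 − 8 = 13 distinct.

13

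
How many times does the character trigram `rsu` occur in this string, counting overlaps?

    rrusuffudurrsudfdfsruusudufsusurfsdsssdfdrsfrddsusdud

1

Sliding a length-3 window over the 53 characters (51 positions):
  position 12–14: rsu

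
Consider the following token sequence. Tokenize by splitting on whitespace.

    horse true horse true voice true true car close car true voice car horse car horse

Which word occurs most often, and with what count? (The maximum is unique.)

"true", 5 times

Unigram frequencies (highest first):
  true: 5
  horse: 4
  car: 4
  voice: 2
  close: 1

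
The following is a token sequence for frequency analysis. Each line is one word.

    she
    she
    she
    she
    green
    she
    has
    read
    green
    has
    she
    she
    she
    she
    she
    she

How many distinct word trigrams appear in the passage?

9

16 tokens → 14 trigram windows in total.
Repeated trigrams (each contributes count−1 duplicates):
  she she she: 6
5 duplicate windows → 14 − 5 = 9 distinct.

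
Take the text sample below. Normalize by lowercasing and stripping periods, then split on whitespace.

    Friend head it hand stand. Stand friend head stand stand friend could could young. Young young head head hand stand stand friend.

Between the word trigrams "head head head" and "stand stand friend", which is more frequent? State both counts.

"head head head": 0 occurrences
"stand stand friend": 3 occurrences

"stand stand friend" (3 vs 0)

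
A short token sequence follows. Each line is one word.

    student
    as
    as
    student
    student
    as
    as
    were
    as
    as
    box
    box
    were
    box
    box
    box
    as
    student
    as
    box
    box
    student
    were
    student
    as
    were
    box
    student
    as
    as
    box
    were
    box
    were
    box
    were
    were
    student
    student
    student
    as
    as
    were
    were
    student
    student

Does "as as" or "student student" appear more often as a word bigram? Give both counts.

"as as": 5 occurrences
"student student": 4 occurrences

"as as" (5 vs 4)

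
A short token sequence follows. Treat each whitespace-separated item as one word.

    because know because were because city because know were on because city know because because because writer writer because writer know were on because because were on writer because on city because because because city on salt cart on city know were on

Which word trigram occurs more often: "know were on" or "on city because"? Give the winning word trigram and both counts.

"know were on": 3 occurrences
"on city because": 1 occurrence

"know were on" (3 vs 1)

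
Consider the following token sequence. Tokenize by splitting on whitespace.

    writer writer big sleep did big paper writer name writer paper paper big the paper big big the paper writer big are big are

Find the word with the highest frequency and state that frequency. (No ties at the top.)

Unigram frequencies (highest first):
  big: 7
  writer: 5
  paper: 5
  the: 2
  are: 2
  sleep: 1
  … (2 more, each ≤ 1)

"big", 7 times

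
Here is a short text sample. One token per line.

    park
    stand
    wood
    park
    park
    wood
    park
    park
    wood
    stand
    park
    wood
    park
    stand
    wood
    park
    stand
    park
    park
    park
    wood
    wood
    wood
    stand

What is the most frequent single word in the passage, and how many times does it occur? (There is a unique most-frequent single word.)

Unigram frequencies (highest first):
  park: 11
  wood: 8
  stand: 5

"park", 11 times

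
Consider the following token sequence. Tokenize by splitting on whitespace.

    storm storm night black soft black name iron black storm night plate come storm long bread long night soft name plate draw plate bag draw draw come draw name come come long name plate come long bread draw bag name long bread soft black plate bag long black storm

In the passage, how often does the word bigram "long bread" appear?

Scanning the 48 overlapping bigram windows for "long bread":
  position 15–16: long bread
  position 36–37: long bread
  position 41–42: long bread

3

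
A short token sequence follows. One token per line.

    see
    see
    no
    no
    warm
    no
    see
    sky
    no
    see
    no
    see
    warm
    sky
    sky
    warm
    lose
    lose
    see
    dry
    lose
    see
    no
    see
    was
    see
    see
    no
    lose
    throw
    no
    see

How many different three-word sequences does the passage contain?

28

32 tokens → 30 trigram windows in total.
Repeated trigrams (each contributes count−1 duplicates):
  see no see: 2
  see see no: 2
2 duplicate windows → 30 − 2 = 28 distinct.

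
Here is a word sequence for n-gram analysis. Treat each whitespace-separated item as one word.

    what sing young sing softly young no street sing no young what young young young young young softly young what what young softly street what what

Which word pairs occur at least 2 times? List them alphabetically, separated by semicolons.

Bigram counts meeting the condition (at least 2 times):
  softly young: 2
  what what: 2
  what young: 2
  young softly: 2
  young what: 2
  young young: 4

softly young; what what; what young; young softly; young what; young young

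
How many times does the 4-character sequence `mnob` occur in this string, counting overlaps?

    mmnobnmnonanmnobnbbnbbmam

2

Sliding a length-4 window over the 25 characters (22 positions):
  position 2–5: mnob
  position 13–16: mnob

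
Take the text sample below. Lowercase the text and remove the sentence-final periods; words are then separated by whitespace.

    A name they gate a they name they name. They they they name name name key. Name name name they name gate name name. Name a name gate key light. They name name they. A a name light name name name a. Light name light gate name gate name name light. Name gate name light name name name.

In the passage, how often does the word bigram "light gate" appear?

Scanning the 57 overlapping bigram windows for "light gate":
  position 45–46: light gate

1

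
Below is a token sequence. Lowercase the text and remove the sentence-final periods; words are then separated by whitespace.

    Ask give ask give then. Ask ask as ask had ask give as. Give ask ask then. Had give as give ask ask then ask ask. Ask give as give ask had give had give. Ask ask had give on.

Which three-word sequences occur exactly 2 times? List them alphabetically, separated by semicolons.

ask ask then; ask give as; ask had give; then ask ask

Trigram counts meeting the condition (exactly 2 times):
  ask ask then: 2
  ask give as: 2
  ask had give: 2
  then ask ask: 2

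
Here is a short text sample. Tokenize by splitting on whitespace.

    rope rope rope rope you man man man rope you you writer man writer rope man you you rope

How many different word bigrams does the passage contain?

13

19 tokens → 18 bigram windows in total.
Repeated bigrams (each contributes count−1 duplicates):
  rope rope: 3
  man man: 2
  rope you: 2
  you you: 2
5 duplicate windows → 18 − 5 = 13 distinct.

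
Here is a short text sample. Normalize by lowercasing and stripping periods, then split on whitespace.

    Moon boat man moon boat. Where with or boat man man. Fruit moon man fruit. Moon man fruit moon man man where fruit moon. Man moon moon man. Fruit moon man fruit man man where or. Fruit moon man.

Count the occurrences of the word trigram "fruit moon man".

Scanning the 37 overlapping trigram windows for "fruit moon man":
  position 12–14: fruit moon man
  position 15–17: fruit moon man
  position 18–20: fruit moon man
  position 23–25: fruit moon man
  position 29–31: fruit moon man
  position 37–39: fruit moon man

6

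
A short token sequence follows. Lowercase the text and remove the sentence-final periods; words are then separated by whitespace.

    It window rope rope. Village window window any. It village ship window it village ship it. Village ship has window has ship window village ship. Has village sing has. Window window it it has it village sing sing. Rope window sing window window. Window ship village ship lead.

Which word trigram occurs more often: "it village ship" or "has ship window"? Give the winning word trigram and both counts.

"it village ship" (3 vs 1)

"it village ship": 3 occurrences
"has ship window": 1 occurrence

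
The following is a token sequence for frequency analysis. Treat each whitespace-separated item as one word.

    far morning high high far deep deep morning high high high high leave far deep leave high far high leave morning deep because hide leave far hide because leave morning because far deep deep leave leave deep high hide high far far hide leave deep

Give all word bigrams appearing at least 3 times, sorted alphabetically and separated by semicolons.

Bigram counts meeting the condition (at least 3 times):
  far deep: 3
  high far: 3
  high high: 4

far deep; high far; high high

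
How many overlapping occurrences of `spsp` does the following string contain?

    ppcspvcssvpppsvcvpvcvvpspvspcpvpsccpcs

0

Sliding a length-4 window over the 38 characters (35 positions):
  (no match at any position)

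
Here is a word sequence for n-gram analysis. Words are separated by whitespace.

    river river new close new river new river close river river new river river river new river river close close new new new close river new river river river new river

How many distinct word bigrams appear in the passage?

9

31 tokens → 30 bigram windows in total.
Repeated bigrams (each contributes count−1 duplicates):
  river river: 7
  new river: 6
  river new: 6
  close new: 2
  close river: 2
  new close: 2
  new new: 2
  river close: 2
21 duplicate windows → 30 − 21 = 9 distinct.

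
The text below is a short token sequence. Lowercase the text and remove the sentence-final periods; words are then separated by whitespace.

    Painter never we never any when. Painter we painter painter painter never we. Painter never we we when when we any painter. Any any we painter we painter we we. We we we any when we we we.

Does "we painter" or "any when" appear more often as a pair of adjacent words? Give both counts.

"we painter" (4 vs 2)

"we painter": 4 occurrences
"any when": 2 occurrences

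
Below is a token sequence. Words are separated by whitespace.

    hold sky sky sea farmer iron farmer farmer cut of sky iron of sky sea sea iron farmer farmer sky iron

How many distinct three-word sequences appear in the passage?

18

21 tokens → 19 trigram windows in total.
Repeated trigrams (each contributes count−1 duplicates):
  iron farmer farmer: 2
1 duplicate windows → 19 − 1 = 18 distinct.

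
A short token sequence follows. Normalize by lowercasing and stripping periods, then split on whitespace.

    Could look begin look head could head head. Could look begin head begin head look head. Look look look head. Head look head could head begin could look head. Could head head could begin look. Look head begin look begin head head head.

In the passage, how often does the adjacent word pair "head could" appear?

Scanning the 42 overlapping bigram windows for "head could":
  position 5–6: head could
  position 8–9: head could
  position 23–24: head could
  position 29–30: head could
  position 32–33: head could

5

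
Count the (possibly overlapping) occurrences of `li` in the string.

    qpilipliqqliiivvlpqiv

3

Sliding a length-2 window over the 21 characters (20 positions):
  position 4–5: li
  position 7–8: li
  position 11–12: li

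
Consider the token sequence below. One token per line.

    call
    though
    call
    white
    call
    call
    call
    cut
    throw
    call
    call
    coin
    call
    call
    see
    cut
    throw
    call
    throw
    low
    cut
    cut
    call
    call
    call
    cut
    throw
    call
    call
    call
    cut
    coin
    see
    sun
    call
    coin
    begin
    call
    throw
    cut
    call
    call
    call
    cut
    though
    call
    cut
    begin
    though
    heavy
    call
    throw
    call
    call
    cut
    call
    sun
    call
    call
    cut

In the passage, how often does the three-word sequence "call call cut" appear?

Scanning the 58 overlapping trigram windows for "call call cut":
  position 6–8: call call cut
  position 24–26: call call cut
  position 29–31: call call cut
  position 42–44: call call cut
  position 53–55: call call cut
  position 58–60: call call cut

6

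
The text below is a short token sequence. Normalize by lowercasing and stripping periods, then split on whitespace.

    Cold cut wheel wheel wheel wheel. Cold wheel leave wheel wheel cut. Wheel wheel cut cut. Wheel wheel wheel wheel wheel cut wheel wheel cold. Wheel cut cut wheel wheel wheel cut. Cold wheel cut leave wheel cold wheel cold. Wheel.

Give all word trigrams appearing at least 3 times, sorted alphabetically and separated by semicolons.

Trigram counts meeting the condition (at least 3 times):
  cut wheel wheel: 5
  wheel cold wheel: 4
  wheel wheel cut: 4
  wheel wheel wheel: 6

cut wheel wheel; wheel cold wheel; wheel wheel cut; wheel wheel wheel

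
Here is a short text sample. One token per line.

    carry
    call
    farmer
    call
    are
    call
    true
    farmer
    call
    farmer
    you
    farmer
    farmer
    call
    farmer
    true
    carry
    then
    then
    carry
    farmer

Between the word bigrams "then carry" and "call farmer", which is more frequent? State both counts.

"then carry": 1 occurrence
"call farmer": 3 occurrences

"call farmer" (3 vs 1)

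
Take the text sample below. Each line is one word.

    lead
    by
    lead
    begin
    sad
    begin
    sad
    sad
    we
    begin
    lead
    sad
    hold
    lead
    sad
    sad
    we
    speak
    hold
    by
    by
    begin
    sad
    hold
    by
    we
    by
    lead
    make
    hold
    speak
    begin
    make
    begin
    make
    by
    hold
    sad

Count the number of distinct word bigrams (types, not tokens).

28

38 tokens → 37 bigram windows in total.
Repeated bigrams (each contributes count−1 duplicates):
  begin sad: 3
  begin make: 2
  by lead: 2
  hold by: 2
  lead sad: 2
  sad hold: 2
  sad sad: 2
  sad we: 2
9 duplicate windows → 37 − 9 = 28 distinct.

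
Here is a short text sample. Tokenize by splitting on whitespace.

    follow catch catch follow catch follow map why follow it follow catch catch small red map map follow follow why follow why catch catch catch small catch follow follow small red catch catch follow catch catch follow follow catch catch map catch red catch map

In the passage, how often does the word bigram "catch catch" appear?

7

Scanning the 44 overlapping bigram windows for "catch catch":
  position 2–3: catch catch
  position 12–13: catch catch
  position 23–24: catch catch
  position 24–25: catch catch
  position 32–33: catch catch
  position 35–36: catch catch
  position 39–40: catch catch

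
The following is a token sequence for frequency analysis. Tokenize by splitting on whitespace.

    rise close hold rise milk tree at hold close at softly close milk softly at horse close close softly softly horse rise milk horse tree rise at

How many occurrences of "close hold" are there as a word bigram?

1

Scanning the 26 overlapping bigram windows for "close hold":
  position 2–3: close hold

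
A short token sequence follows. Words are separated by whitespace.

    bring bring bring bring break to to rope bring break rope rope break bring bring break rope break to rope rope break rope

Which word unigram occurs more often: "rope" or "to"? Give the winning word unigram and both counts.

"rope" (7 vs 3)

"rope": 7 occurrences
"to": 3 occurrences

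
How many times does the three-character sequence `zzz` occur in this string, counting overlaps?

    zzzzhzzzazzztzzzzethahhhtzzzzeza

Sliding a length-3 window over the 32 characters (30 positions):
  position 1–3: zzz
  position 2–4: zzz
  position 6–8: zzz
  position 10–12: zzz
  position 14–16: zzz
  position 15–17: zzz
  position 26–28: zzz
  position 27–29: zzz

8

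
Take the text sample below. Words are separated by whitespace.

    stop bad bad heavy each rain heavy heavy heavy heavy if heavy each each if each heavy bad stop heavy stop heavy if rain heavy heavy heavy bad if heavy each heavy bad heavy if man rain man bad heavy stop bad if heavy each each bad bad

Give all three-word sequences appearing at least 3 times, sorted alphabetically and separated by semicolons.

Trigram counts meeting the condition (at least 3 times):
  heavy heavy heavy: 3
  if heavy each: 3

heavy heavy heavy; if heavy each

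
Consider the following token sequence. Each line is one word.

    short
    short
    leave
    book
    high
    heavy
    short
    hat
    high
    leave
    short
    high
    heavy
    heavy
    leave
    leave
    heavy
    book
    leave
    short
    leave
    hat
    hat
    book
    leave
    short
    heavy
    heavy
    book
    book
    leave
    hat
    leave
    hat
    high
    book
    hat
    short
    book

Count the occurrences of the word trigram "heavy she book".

0

Scanning the 37 overlapping trigram windows for "heavy she book":
  (none found)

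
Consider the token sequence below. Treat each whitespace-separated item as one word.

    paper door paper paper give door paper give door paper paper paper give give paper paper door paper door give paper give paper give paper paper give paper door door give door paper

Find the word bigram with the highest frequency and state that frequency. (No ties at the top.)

Bigram frequencies (highest first):
  paper give: 6
  door paper: 5
  paper paper: 5
  give paper: 5
  paper door: 4
  give door: 3
  … (3 more, each ≤ 2)

"paper give", 6 times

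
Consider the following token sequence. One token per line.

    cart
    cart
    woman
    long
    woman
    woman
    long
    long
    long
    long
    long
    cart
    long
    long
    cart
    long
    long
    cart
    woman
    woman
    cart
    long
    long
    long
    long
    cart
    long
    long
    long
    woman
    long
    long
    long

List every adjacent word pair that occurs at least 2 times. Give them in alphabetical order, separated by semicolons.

cart long; cart woman; long cart; long long; long woman; woman long; woman woman

Bigram counts meeting the condition (at least 2 times):
  cart long: 4
  cart woman: 2
  long cart: 4
  long long: 13
  long woman: 2
  woman long: 3
  woman woman: 2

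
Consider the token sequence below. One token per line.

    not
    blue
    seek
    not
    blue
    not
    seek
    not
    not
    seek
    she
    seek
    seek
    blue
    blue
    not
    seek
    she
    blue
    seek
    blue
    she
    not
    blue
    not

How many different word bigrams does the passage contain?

25 tokens → 24 bigram windows in total.
Repeated bigrams (each contributes count−1 duplicates):
  blue not: 3
  not blue: 3
  not seek: 3
  blue seek: 2
  seek blue: 2
  seek not: 2
  seek she: 2
10 duplicate windows → 24 − 10 = 14 distinct.

14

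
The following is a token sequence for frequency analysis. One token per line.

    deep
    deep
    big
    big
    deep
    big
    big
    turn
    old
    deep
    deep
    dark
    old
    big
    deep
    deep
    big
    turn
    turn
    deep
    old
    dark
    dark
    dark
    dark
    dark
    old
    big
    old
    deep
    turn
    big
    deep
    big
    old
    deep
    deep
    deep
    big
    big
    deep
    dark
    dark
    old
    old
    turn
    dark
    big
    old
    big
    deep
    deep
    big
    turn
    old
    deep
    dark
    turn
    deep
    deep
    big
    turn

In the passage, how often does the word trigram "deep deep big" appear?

Scanning the 60 overlapping trigram windows for "deep deep big":
  position 1–3: deep deep big
  position 15–17: deep deep big
  position 37–39: deep deep big
  position 51–53: deep deep big
  position 59–61: deep deep big

5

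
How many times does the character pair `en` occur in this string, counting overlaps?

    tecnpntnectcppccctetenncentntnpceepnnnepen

3

Sliding a length-2 window over the 42 characters (41 positions):
  position 21–22: en
  position 25–26: en
  position 41–42: en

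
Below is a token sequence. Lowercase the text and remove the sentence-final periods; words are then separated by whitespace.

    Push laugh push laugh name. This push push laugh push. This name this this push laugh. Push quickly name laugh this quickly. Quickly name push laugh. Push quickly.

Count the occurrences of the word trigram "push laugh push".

4

Scanning the 26 overlapping trigram windows for "push laugh push":
  position 1–3: push laugh push
  position 8–10: push laugh push
  position 15–17: push laugh push
  position 25–27: push laugh push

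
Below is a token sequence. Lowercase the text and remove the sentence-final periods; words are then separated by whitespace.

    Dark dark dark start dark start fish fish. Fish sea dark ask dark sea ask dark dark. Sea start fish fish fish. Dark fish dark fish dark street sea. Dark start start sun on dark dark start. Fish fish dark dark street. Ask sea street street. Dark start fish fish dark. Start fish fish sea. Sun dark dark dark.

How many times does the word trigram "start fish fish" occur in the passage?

Scanning the 57 overlapping trigram windows for "start fish fish":
  position 6–8: start fish fish
  position 19–21: start fish fish
  position 37–39: start fish fish
  position 48–50: start fish fish
  position 52–54: start fish fish

5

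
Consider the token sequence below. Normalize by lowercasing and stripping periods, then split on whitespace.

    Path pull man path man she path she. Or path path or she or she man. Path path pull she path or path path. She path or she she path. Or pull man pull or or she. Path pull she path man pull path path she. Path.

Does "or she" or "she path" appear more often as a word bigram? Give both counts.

"she path" (7 vs 4)

"or she": 4 occurrences
"she path": 7 occurrences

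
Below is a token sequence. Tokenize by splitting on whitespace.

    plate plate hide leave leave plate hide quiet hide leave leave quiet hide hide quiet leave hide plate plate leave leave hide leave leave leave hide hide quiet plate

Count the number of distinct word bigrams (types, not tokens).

29 tokens → 28 bigram windows in total.
Repeated bigrams (each contributes count−1 duplicates):
  leave leave: 5
  hide leave: 3
  hide quiet: 3
  leave hide: 3
  hide hide: 2
  plate hide: 2
  plate plate: 2
  quiet hide: 2
14 duplicate windows → 28 − 14 = 14 distinct.

14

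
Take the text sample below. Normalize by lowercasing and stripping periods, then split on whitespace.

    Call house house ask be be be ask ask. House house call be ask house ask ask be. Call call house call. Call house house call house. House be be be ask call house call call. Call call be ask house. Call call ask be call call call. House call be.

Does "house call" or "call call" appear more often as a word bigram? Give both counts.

"house call": 6 occurrences
"call call": 8 occurrences

"call call" (8 vs 6)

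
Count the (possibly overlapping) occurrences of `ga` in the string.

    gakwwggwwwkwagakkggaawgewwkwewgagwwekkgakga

Sliding a length-2 window over the 43 characters (42 positions):
  position 1–2: ga
  position 14–15: ga
  position 19–20: ga
  position 31–32: ga
  position 39–40: ga
  position 42–43: ga

6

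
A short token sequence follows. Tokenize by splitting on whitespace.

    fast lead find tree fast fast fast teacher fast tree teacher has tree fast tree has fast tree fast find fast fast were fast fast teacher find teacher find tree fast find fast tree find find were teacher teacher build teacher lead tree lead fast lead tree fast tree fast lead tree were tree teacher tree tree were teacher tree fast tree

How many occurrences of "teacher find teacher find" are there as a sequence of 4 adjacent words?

Scanning the 59 overlapping 4-gram windows for "teacher find teacher find":
  position 26–29: teacher find teacher find

1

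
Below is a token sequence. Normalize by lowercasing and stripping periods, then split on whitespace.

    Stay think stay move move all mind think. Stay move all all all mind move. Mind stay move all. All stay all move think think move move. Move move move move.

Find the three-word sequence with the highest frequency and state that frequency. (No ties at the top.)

"move move move", 4 times

Trigram frequencies (highest first):
  move move move: 4
  think stay move: 2
  stay move all: 2
  move all all: 2
  stay think stay: 1
  stay move move: 1
  … (17 more, each ≤ 1)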